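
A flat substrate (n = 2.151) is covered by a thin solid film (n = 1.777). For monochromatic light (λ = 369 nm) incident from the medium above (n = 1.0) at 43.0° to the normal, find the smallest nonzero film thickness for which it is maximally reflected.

At the upper boundary (n = 1.0 to n = 1.777) the reflected ray undergoes a half-wave phase shift.
Ray reflecting at the bottom interface goes from n = 1.777 toward n = 2.151: a half-wave phase shift.
The two reflections carry the same phase change, so no net offset.
With no net inversion, constructive interference in reflection requires 2 n t cos θ_r = m λ.
Snell's law: 1.0 sin 43.0° = 1.777 sin θ_r → sin θ_r = 0.384, cos θ_r = 0.923.
Minimum nonzero at m = 1: t = λ / (2 n cos θ_r) = 369 / (2 × 1.777 × 0.923) = 112 nm.

112 nm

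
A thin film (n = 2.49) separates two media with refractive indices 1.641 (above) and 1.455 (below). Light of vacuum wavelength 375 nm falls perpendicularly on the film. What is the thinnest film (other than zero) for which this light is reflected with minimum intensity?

75.3 nm

Ray reflecting at the top interface goes from n = 1.641 toward n = 2.49: a half-wave phase shift.
Bottom surface (2.49 → 1.455): reflection off a lower-index medium gives no phase shift.
The two reflections differ by half a wavelength.
So the condition for destructive reflection is 2 n t = m λ.
Minimum nonzero at m = 1: t = λ / (2 n) = 375 / (2 × 2.49) = 75.3 nm.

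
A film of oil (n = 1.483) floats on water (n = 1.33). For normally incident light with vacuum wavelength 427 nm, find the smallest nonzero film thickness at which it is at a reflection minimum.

At the upper boundary (n = 1.0 to n = 1.483) the reflected ray undergoes a half-wave phase shift.
Bottom surface (1.483 → 1.33): reflection off a lower-index medium gives no phase shift.
Exactly one π shift → a net half-wave offset.
With one net inversion, destructive interference in reflection requires 2 n t = m λ.
Minimum nonzero at m = 1: t = λ / (2 n) = 427 / (2 × 1.483) = 144 nm.

144 nm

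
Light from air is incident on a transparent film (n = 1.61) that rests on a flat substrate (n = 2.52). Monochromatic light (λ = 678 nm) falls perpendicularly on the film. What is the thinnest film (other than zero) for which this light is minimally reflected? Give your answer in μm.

Top surface (1.0 → 1.61): reflection off a higher-index medium gives a half-wave phase shift.
At the lower boundary (n = 1.61 to n = 2.52) the reflected ray undergoes a half-wave phase shift.
The two reflections carry the same phase change, so no net offset.
For dark reflection here: 2 n t = (m + ½) λ.
Minimum at m = 0: t = λ / (4 n) = 678 / (4 × 1.61) = 105 nm.

0.105 μm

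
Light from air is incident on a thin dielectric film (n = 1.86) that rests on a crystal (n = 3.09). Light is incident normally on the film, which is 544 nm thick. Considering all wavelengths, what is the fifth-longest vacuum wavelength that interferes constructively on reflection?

405 nm

At the upper boundary (n = 1.0 to n = 1.86) the reflected ray undergoes a half-wave phase shift.
At the lower boundary (n = 1.86 to n = 3.09) the reflected ray undergoes a half-wave phase shift.
The two reflections carry the same phase change, so no net offset.
For maximum reflection here: 2 n t = m λ.
λ = 2 n t / m. The fifth-longest wavelength is m = 5: λ = 2 × 1.86 × 544 / 5.00 = 405 nm.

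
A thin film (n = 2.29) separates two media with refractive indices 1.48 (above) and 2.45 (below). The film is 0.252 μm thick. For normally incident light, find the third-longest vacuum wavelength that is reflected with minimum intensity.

Ray reflecting at the top interface goes from n = 1.48 toward n = 2.29: a half-wave phase shift.
At the lower boundary (n = 2.29 to n = 2.45) the reflected ray undergoes a half-wave phase shift.
The two reflections carry the same phase change, so no net offset.
With no net inversion, destructive interference in reflection requires 2 n t = (m + ½) λ.
λ = 2 n t / (m + ½). The third-longest wavelength is m = 2: λ = 2 × 2.29 × 252 / 2.50 = 462 nm.

462 nm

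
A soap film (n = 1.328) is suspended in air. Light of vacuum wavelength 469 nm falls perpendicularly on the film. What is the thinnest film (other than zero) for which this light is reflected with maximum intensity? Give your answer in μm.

0.0883 μm

At the upper boundary (n = 1.0 to n = 1.328) the reflected ray undergoes a half-wave phase shift.
Ray reflecting at the bottom interface goes from n = 1.328 toward n = 1.0: no phase shift.
Exactly one π shift → a net half-wave offset.
So the condition for constructive reflection is 2 n t = (m + ½) λ.
Minimum at m = 0: t = λ / (4 n) = 469 / (4 × 1.328) = 88.3 nm.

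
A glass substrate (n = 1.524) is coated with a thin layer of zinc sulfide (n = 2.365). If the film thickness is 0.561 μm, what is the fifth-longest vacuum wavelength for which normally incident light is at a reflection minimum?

531 nm

Top surface (1.0 → 2.365): reflection off a higher-index medium gives a half-wave phase shift.
Bottom surface (2.365 → 1.524): reflection off a lower-index medium gives no phase shift.
The two reflections differ by half a wavelength.
So the condition for destructive reflection is 2 n t = m λ.
λ = 2 n t / m. The fifth-longest wavelength is m = 5: λ = 2 × 2.365 × 561 / 5.00 = 531 nm.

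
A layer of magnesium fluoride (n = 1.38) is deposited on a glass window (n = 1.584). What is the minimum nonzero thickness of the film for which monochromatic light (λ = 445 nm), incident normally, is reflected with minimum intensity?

80.6 nm

Ray reflecting at the top interface goes from n = 1.0 toward n = 1.38: a half-wave phase shift.
Ray reflecting at the bottom interface goes from n = 1.38 toward n = 1.584: a half-wave phase shift.
The two reflections carry the same phase change, so no net offset.
For weak reflection here: 2 n t = (m + ½) λ.
Minimum at m = 0: t = λ / (4 n) = 445 / (4 × 1.38) = 80.6 nm.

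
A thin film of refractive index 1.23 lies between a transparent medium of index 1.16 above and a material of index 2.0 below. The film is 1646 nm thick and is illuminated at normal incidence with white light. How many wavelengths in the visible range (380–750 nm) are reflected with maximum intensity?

Ray reflecting at the top interface goes from n = 1.16 toward n = 1.23: a half-wave phase shift.
Bottom surface (1.23 → 2.0): reflection off a higher-index medium gives a half-wave phase shift.
The two reflections carry the same phase change, so no net offset.
So the condition for constructive reflection is 2 n t = m λ.
λ = 2 n t / m = 4049 / m nm.
m=5: 810 nm (IR); m=6: 675 nm (visible); m=7: 578 nm (visible); m=8: 506 nm (visible); m=9: 450 nm (visible); m=10: 405 nm (visible); m=11: 368 nm (UV).

5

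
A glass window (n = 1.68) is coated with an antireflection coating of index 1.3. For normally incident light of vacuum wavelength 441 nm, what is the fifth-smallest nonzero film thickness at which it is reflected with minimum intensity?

763 nm

At the upper boundary (n = 1.0 to n = 1.3) the reflected ray undergoes a half-wave phase shift.
At the lower boundary (n = 1.3 to n = 1.68) the reflected ray undergoes a half-wave phase shift.
The two reflections carry the same phase change, so no net offset.
So the condition for destructive reflection is 2 n t = (m + ½) λ.
The fifth-smallest nonzero thickness corresponds to m = 4: t = (m + ½) λ / (2 n) = 4.50 × 441 / (2 × 1.3) = 763 nm.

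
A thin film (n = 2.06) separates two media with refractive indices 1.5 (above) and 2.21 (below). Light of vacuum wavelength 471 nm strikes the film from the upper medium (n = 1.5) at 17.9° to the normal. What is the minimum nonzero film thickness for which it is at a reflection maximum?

117 nm

Top surface (1.5 → 2.06): reflection off a higher-index medium gives a half-wave phase shift.
At the lower boundary (n = 2.06 to n = 2.21) the reflected ray undergoes a half-wave phase shift.
Net: no relative phase inversion (both shifts match).
With no net inversion, constructive interference in reflection requires 2 n t cos θ_r = m λ.
Snell's law: 1.5 sin 17.9° = 2.06 sin θ_r → sin θ_r = 0.224, cos θ_r = 0.975.
Minimum nonzero at m = 1: t = λ / (2 n cos θ_r) = 471 / (2 × 2.06 × 0.975) = 117 nm.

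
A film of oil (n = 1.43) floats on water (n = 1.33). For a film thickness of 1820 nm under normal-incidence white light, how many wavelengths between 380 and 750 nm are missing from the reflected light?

7

Ray reflecting at the top interface goes from n = 1.0 toward n = 1.43: a half-wave phase shift.
Ray reflecting at the bottom interface goes from n = 1.43 toward n = 1.33: no phase shift.
Net: one phase inversion between the two reflected rays.
For minimum reflection here: 2 n t = m λ.
λ = 2 n t / m = 5205 / m nm.
m=6: 868 nm (IR); m=7: 744 nm (visible); m=8: 651 nm (visible); m=9: 578 nm (visible); m=10: 521 nm (visible); m=11: 473 nm (visible); m=12: 434 nm (visible); m=13: 400 nm (visible); m=14: 372 nm (UV).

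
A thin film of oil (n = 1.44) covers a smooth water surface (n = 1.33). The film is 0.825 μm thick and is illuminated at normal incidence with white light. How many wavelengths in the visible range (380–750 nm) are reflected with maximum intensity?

Top surface (1.0 → 1.44): reflection off a higher-index medium gives a half-wave phase shift.
Ray reflecting at the bottom interface goes from n = 1.44 toward n = 1.33: no phase shift.
Exactly one π shift → a net half-wave offset.
So the condition for constructive reflection is 2 n t = (m + ½) λ.
λ = 2 n t / (m + ½) = 2376 / (m + ½) nm.
m=2: 950 nm (IR); m=3: 679 nm (visible); m=4: 528 nm (visible); m=5: 432 nm (visible); m=6: 366 nm (UV).

3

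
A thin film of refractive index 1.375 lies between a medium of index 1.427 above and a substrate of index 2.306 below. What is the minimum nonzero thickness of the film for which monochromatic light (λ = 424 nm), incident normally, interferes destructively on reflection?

Top surface (1.427 → 1.375): reflection off a lower-index medium gives no phase shift.
At the lower boundary (n = 1.375 to n = 2.306) the reflected ray undergoes a half-wave phase shift.
Exactly one π shift → a net half-wave offset.
So the condition for destructive reflection is 2 n t = m λ.
Minimum nonzero at m = 1: t = λ / (2 n) = 424 / (2 × 1.375) = 154 nm.

154 nm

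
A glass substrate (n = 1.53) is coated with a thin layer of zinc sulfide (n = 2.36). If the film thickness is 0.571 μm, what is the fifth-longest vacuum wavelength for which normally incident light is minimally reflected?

539 nm

Top surface (1.0 → 2.36): reflection off a higher-index medium gives a half-wave phase shift.
Bottom surface (2.36 → 1.53): reflection off a lower-index medium gives no phase shift.
Net: one phase inversion between the two reflected rays.
With one net inversion, destructive interference in reflection requires 2 n t = m λ.
λ = 2 n t / m. The fifth-longest wavelength is m = 5: λ = 2 × 2.36 × 571 / 5.00 = 539 nm.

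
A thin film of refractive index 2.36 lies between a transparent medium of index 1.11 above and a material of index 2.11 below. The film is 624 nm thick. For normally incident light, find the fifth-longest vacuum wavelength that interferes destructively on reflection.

589 nm

At the upper boundary (n = 1.11 to n = 2.36) the reflected ray undergoes a half-wave phase shift.
Ray reflecting at the bottom interface goes from n = 2.36 toward n = 2.11: no phase shift.
The two reflections differ by half a wavelength.
For dark reflection here: 2 n t = m λ.
λ = 2 n t / m. The fifth-longest wavelength is m = 5: λ = 2 × 2.36 × 624 / 5.00 = 589 nm.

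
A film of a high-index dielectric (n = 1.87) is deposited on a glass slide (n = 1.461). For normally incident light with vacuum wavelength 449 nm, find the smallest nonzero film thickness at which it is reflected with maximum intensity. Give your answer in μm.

0.0600 μm

Top surface (1.0 → 1.87): reflection off a higher-index medium gives a half-wave phase shift.
Ray reflecting at the bottom interface goes from n = 1.87 toward n = 1.461: no phase shift.
The two reflections differ by half a wavelength.
So the condition for constructive reflection is 2 n t = (m + ½) λ.
Minimum at m = 0: t = λ / (4 n) = 449 / (4 × 1.87) = 60.0 nm.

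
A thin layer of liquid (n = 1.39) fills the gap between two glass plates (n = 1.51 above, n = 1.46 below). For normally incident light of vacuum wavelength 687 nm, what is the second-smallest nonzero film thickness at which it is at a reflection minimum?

494 nm

Ray reflecting at the top interface goes from n = 1.51 toward n = 1.39: no phase shift.
Ray reflecting at the bottom interface goes from n = 1.39 toward n = 1.46: a half-wave phase shift.
Exactly one π shift → a net half-wave offset.
With one net inversion, destructive interference in reflection requires 2 n t = m λ.
The second-smallest nonzero thickness corresponds to m = 2: t = m λ / (2 n) = 2.00 × 687 / (2 × 1.39) = 494 nm.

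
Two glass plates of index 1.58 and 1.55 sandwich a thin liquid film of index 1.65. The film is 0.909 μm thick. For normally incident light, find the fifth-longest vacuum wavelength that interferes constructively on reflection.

667 nm

Top surface (1.58 → 1.65): reflection off a higher-index medium gives a half-wave phase shift.
At the lower boundary (n = 1.65 to n = 1.55) the reflected ray undergoes no phase shift.
The two reflections differ by half a wavelength.
So the condition for constructive reflection is 2 n t = (m + ½) λ.
λ = 2 n t / (m + ½). The fifth-longest wavelength is m = 4: λ = 2 × 1.65 × 909 / 4.50 = 667 nm.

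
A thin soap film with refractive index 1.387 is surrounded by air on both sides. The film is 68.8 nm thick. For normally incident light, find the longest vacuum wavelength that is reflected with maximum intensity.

Ray reflecting at the top interface goes from n = 1.0 toward n = 1.387: a half-wave phase shift.
Bottom surface (1.387 → 1.0): reflection off a lower-index medium gives no phase shift.
The two reflections differ by half a wavelength.
So the condition for constructive reflection is 2 n t = (m + ½) λ.
λ = 2 n t / (m + ½). The longest wavelength is m = 0: λ = 2 × 1.387 × 68.8 / 0.500 = 382 nm.

382 nm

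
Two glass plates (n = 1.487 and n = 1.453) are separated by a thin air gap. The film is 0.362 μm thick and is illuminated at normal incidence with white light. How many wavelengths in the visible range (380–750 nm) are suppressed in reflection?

1

Ray reflecting at the top interface goes from n = 1.487 toward n = 1.0: no phase shift.
Bottom surface (1.0 → 1.453): reflection off a higher-index medium gives a half-wave phase shift.
Net: one phase inversion between the two reflected rays.
With one net inversion, destructive interference in reflection requires 2 n t = m λ.
λ = 2 n t / m = 724 / m nm.
m=1: 724 nm (visible); m=2: 362 nm (UV).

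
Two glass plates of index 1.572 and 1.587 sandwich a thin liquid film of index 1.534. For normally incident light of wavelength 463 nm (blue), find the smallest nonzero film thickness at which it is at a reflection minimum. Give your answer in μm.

0.151 μm

At the upper boundary (n = 1.572 to n = 1.534) the reflected ray undergoes no phase shift.
Bottom surface (1.534 → 1.587): reflection off a higher-index medium gives a half-wave phase shift.
The two reflections differ by half a wavelength.
With one net inversion, destructive interference in reflection requires 2 n t = m λ.
Minimum nonzero at m = 1: t = λ / (2 n) = 463 / (2 × 1.534) = 151 nm.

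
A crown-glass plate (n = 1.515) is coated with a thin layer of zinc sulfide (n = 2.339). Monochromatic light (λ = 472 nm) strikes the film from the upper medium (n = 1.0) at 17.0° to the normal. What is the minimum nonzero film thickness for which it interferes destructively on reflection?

102 nm

At the upper boundary (n = 1.0 to n = 2.339) the reflected ray undergoes a half-wave phase shift.
Bottom surface (2.339 → 1.515): reflection off a lower-index medium gives no phase shift.
Net: one phase inversion between the two reflected rays.
For weak reflection here: 2 n t cos θ_r = m λ.
Snell's law: 1.0 sin 17.0° = 2.339 sin θ_r → sin θ_r = 0.125, cos θ_r = 0.992.
Minimum nonzero at m = 1: t = λ / (2 n cos θ_r) = 472 / (2 × 2.339 × 0.992) = 102 nm.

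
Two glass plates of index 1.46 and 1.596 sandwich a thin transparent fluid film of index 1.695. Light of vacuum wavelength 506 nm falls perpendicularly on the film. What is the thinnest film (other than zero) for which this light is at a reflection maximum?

Ray reflecting at the top interface goes from n = 1.46 toward n = 1.695: a half-wave phase shift.
Ray reflecting at the bottom interface goes from n = 1.695 toward n = 1.596: no phase shift.
Exactly one π shift → a net half-wave offset.
So the condition for constructive reflection is 2 n t = (m + ½) λ.
Minimum at m = 0: t = λ / (4 n) = 506 / (4 × 1.695) = 74.6 nm.

74.6 nm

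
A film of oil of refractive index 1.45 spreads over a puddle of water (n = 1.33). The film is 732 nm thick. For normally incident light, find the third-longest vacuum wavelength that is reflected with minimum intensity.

708 nm

At the upper boundary (n = 1.0 to n = 1.45) the reflected ray undergoes a half-wave phase shift.
At the lower boundary (n = 1.45 to n = 1.33) the reflected ray undergoes no phase shift.
Net: one phase inversion between the two reflected rays.
With one net inversion, destructive interference in reflection requires 2 n t = m λ.
λ = 2 n t / m. The third-longest wavelength is m = 3: λ = 2 × 1.45 × 732 / 3.00 = 708 nm.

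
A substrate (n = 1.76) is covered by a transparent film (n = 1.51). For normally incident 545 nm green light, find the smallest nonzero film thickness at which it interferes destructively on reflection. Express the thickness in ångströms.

Ray reflecting at the top interface goes from n = 1.0 toward n = 1.51: a half-wave phase shift.
Ray reflecting at the bottom interface goes from n = 1.51 toward n = 1.76: a half-wave phase shift.
The two reflections carry the same phase change, so no net offset.
So the condition for destructive reflection is 2 n t = (m + ½) λ.
Minimum at m = 0: t = λ / (4 n) = 545 / (4 × 1.51) = 90.2 nm.

902 Å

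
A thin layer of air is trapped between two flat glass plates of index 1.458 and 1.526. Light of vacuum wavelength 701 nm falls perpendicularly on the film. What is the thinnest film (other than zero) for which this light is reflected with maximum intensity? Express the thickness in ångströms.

At the upper boundary (n = 1.458 to n = 1.0) the reflected ray undergoes no phase shift.
At the lower boundary (n = 1.0 to n = 1.526) the reflected ray undergoes a half-wave phase shift.
The two reflections differ by half a wavelength.
With one net inversion, constructive interference in reflection requires 2 n t = (m + ½) λ.
Minimum at m = 0: t = λ / (4 n) = 701 / (4 × 1.0) = 175 nm.

1753 Å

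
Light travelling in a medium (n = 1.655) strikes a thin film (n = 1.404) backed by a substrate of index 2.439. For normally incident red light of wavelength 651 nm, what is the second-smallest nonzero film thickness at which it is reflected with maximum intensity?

At the upper boundary (n = 1.655 to n = 1.404) the reflected ray undergoes no phase shift.
Bottom surface (1.404 → 2.439): reflection off a higher-index medium gives a half-wave phase shift.
Net: one phase inversion between the two reflected rays.
With one net inversion, constructive interference in reflection requires 2 n t = (m + ½) λ.
The second-smallest nonzero thickness corresponds to m = 1: t = (m + ½) λ / (2 n) = 1.50 × 651 / (2 × 1.404) = 348 nm.

348 nm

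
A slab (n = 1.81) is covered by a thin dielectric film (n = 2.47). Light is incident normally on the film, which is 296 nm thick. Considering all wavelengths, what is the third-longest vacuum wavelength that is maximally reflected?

Top surface (1.0 → 2.47): reflection off a higher-index medium gives a half-wave phase shift.
At the lower boundary (n = 2.47 to n = 1.81) the reflected ray undergoes no phase shift.
Net: one phase inversion between the two reflected rays.
So the condition for constructive reflection is 2 n t = (m + ½) λ.
λ = 2 n t / (m + ½). The third-longest wavelength is m = 2: λ = 2 × 2.47 × 296 / 2.50 = 585 nm.

585 nm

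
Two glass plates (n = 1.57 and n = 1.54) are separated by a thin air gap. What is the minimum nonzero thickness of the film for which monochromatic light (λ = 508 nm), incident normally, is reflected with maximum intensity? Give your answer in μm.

At the upper boundary (n = 1.57 to n = 1.0) the reflected ray undergoes no phase shift.
Ray reflecting at the bottom interface goes from n = 1.0 toward n = 1.54: a half-wave phase shift.
Net: one phase inversion between the two reflected rays.
With one net inversion, constructive interference in reflection requires 2 n t = (m + ½) λ.
Minimum at m = 0: t = λ / (4 n) = 508 / (4 × 1.0) = 127 nm.

0.127 μm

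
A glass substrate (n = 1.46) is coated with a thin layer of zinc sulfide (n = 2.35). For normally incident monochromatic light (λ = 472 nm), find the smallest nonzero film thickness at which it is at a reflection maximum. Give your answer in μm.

Ray reflecting at the top interface goes from n = 1.0 toward n = 2.35: a half-wave phase shift.
Bottom surface (2.35 → 1.46): reflection off a lower-index medium gives no phase shift.
Exactly one π shift → a net half-wave offset.
With one net inversion, constructive interference in reflection requires 2 n t = (m + ½) λ.
Minimum at m = 0: t = λ / (4 n) = 472 / (4 × 2.35) = 50.2 nm.

0.0502 μm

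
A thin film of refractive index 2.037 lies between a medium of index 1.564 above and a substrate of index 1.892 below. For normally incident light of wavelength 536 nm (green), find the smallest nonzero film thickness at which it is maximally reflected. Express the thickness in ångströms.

Ray reflecting at the top interface goes from n = 1.564 toward n = 2.037: a half-wave phase shift.
Ray reflecting at the bottom interface goes from n = 2.037 toward n = 1.892: no phase shift.
The two reflections differ by half a wavelength.
For maximum reflection here: 2 n t = (m + ½) λ.
Minimum at m = 0: t = λ / (4 n) = 536 / (4 × 2.037) = 65.8 nm.

658 Å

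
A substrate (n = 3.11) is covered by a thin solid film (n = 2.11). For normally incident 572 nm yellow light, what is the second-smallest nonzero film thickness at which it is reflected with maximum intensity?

At the upper boundary (n = 1.0 to n = 2.11) the reflected ray undergoes a half-wave phase shift.
Bottom surface (2.11 → 3.11): reflection off a higher-index medium gives a half-wave phase shift.
Net: no relative phase inversion (both shifts match).
So the condition for constructive reflection is 2 n t = m λ.
The second-smallest nonzero thickness corresponds to m = 2: t = m λ / (2 n) = 2.00 × 572 / (2 × 2.11) = 271 nm.

271 nm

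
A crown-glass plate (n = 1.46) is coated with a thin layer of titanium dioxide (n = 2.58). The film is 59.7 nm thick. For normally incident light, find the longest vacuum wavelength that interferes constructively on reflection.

616 nm

Ray reflecting at the top interface goes from n = 1.0 toward n = 2.58: a half-wave phase shift.
Ray reflecting at the bottom interface goes from n = 2.58 toward n = 1.46: no phase shift.
Net: one phase inversion between the two reflected rays.
So the condition for constructive reflection is 2 n t = (m + ½) λ.
λ = 2 n t / (m + ½). The longest wavelength is m = 0: λ = 2 × 2.58 × 59.7 / 0.500 = 616 nm.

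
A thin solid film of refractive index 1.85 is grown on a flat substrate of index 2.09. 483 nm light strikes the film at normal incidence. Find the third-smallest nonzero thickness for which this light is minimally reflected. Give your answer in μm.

0.326 μm

Top surface (1.0 → 1.85): reflection off a higher-index medium gives a half-wave phase shift.
At the lower boundary (n = 1.85 to n = 2.09) the reflected ray undergoes a half-wave phase shift.
Net: no relative phase inversion (both shifts match).
For dark reflection here: 2 n t = (m + ½) λ.
The third-smallest nonzero thickness corresponds to m = 2: t = (m + ½) λ / (2 n) = 2.50 × 483 / (2 × 1.85) = 326 nm.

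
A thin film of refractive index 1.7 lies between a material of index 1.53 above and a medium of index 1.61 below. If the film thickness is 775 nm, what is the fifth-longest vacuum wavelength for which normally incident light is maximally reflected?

Ray reflecting at the top interface goes from n = 1.53 toward n = 1.7: a half-wave phase shift.
At the lower boundary (n = 1.7 to n = 1.61) the reflected ray undergoes no phase shift.
The two reflections differ by half a wavelength.
With one net inversion, constructive interference in reflection requires 2 n t = (m + ½) λ.
λ = 2 n t / (m + ½). The fifth-longest wavelength is m = 4: λ = 2 × 1.7 × 775 / 4.50 = 586 nm.

586 nm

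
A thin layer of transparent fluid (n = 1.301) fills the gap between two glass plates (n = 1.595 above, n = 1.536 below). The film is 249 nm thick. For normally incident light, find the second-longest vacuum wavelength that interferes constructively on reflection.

Top surface (1.595 → 1.301): reflection off a lower-index medium gives no phase shift.
Ray reflecting at the bottom interface goes from n = 1.301 toward n = 1.536: a half-wave phase shift.
Exactly one π shift → a net half-wave offset.
With one net inversion, constructive interference in reflection requires 2 n t = (m + ½) λ.
λ = 2 n t / (m + ½). The second-longest wavelength is m = 1: λ = 2 × 1.301 × 249 / 1.50 = 432 nm.

432 nm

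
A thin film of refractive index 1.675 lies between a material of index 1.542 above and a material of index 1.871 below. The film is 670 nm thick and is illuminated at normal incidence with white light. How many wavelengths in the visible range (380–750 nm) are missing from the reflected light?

At the upper boundary (n = 1.542 to n = 1.675) the reflected ray undergoes a half-wave phase shift.
At the lower boundary (n = 1.675 to n = 1.871) the reflected ray undergoes a half-wave phase shift.
Net: no relative phase inversion (both shifts match).
With no net inversion, destructive interference in reflection requires 2 n t = (m + ½) λ.
λ = 2 n t / (m + ½) = 2245 / (m + ½) nm.
m=2: 898 nm (IR); m=3: 641 nm (visible); m=4: 499 nm (visible); m=5: 408 nm (visible); m=6: 345 nm (UV).

3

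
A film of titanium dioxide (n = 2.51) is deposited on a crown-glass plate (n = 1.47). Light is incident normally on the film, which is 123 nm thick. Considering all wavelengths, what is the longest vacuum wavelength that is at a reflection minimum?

At the upper boundary (n = 1.0 to n = 2.51) the reflected ray undergoes a half-wave phase shift.
Bottom surface (2.51 → 1.47): reflection off a lower-index medium gives no phase shift.
The two reflections differ by half a wavelength.
For weak reflection here: 2 n t = m λ.
λ = 2 n t / m. The longest wavelength is m = 1: λ = 2 × 2.51 × 123 / 1.00 = 617 nm.

617 nm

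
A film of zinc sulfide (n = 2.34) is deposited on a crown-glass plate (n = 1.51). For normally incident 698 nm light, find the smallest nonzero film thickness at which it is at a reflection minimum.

149 nm

Ray reflecting at the top interface goes from n = 1.0 toward n = 2.34: a half-wave phase shift.
Bottom surface (2.34 → 1.51): reflection off a lower-index medium gives no phase shift.
The two reflections differ by half a wavelength.
For dark reflection here: 2 n t = m λ.
Minimum nonzero at m = 1: t = λ / (2 n) = 698 / (2 × 2.34) = 149 nm.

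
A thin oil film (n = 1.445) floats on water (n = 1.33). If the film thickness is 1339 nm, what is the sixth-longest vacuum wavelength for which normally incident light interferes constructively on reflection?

704 nm

Top surface (1.0 → 1.445): reflection off a higher-index medium gives a half-wave phase shift.
Bottom surface (1.445 → 1.33): reflection off a lower-index medium gives no phase shift.
The two reflections differ by half a wavelength.
So the condition for constructive reflection is 2 n t = (m + ½) λ.
λ = 2 n t / (m + ½). The sixth-longest wavelength is m = 5: λ = 2 × 1.445 × 1339 / 5.50 = 704 nm.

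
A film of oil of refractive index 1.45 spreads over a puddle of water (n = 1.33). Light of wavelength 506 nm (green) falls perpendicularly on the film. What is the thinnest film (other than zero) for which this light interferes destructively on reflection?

Ray reflecting at the top interface goes from n = 1.0 toward n = 1.45: a half-wave phase shift.
Ray reflecting at the bottom interface goes from n = 1.45 toward n = 1.33: no phase shift.
The two reflections differ by half a wavelength.
With one net inversion, destructive interference in reflection requires 2 n t = m λ.
Minimum nonzero at m = 1: t = λ / (2 n) = 506 / (2 × 1.45) = 174 nm.

174 nm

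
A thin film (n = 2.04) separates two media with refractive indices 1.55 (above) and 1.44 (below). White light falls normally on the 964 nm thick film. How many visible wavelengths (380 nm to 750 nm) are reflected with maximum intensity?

5

At the upper boundary (n = 1.55 to n = 2.04) the reflected ray undergoes a half-wave phase shift.
Ray reflecting at the bottom interface goes from n = 2.04 toward n = 1.44: no phase shift.
The two reflections differ by half a wavelength.
So the condition for constructive reflection is 2 n t = (m + ½) λ.
λ = 2 n t / (m + ½) = 3933 / (m + ½) nm.
m=4: 874 nm (IR); m=5: 715 nm (visible); m=6: 605 nm (visible); m=7: 524 nm (visible); m=8: 463 nm (visible); m=9: 414 nm (visible); m=10: 375 nm (UV).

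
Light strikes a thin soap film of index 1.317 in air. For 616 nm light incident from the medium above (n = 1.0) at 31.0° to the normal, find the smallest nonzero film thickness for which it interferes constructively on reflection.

127 nm

At the upper boundary (n = 1.0 to n = 1.317) the reflected ray undergoes a half-wave phase shift.
Ray reflecting at the bottom interface goes from n = 1.317 toward n = 1.0: no phase shift.
Exactly one π shift → a net half-wave offset.
For bright reflection here: 2 n t cos θ_r = (m + ½) λ.
Snell's law: 1.0 sin 31.0° = 1.317 sin θ_r → sin θ_r = 0.391, cos θ_r = 0.920.
Minimum at m = 0: t = λ / (4 n cos θ_r) = 616 / (4 × 1.317 × 0.920) = 127 nm.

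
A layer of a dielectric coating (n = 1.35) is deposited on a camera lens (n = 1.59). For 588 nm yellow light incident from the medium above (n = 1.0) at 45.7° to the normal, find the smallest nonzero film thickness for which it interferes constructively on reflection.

257 nm

At the upper boundary (n = 1.0 to n = 1.35) the reflected ray undergoes a half-wave phase shift.
Ray reflecting at the bottom interface goes from n = 1.35 toward n = 1.59: a half-wave phase shift.
The two reflections carry the same phase change, so no net offset.
So the condition for constructive reflection is 2 n t cos θ_r = m λ.
Snell's law: 1.0 sin 45.7° = 1.35 sin θ_r → sin θ_r = 0.530, cos θ_r = 0.848.
Minimum nonzero at m = 1: t = λ / (2 n cos θ_r) = 588 / (2 × 1.35 × 0.848) = 257 nm.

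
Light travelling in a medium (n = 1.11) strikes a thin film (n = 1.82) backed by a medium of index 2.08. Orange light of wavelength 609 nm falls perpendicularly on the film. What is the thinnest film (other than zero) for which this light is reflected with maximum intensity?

At the upper boundary (n = 1.11 to n = 1.82) the reflected ray undergoes a half-wave phase shift.
Bottom surface (1.82 → 2.08): reflection off a higher-index medium gives a half-wave phase shift.
Net: no relative phase inversion (both shifts match).
So the condition for constructive reflection is 2 n t = m λ.
Minimum nonzero at m = 1: t = λ / (2 n) = 609 / (2 × 1.82) = 167 nm.

167 nm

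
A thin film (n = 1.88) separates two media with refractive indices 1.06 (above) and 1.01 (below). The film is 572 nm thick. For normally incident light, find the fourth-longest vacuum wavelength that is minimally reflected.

538 nm

Ray reflecting at the top interface goes from n = 1.06 toward n = 1.88: a half-wave phase shift.
Bottom surface (1.88 → 1.01): reflection off a lower-index medium gives no phase shift.
Exactly one π shift → a net half-wave offset.
So the condition for destructive reflection is 2 n t = m λ.
λ = 2 n t / m. The fourth-longest wavelength is m = 4: λ = 2 × 1.88 × 572 / 4.00 = 538 nm.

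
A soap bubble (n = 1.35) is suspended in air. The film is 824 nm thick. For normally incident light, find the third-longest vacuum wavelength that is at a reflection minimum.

742 nm

Top surface (1.0 → 1.35): reflection off a higher-index medium gives a half-wave phase shift.
Ray reflecting at the bottom interface goes from n = 1.35 toward n = 1.0: no phase shift.
Exactly one π shift → a net half-wave offset.
For weak reflection here: 2 n t = m λ.
λ = 2 n t / m. The third-longest wavelength is m = 3: λ = 2 × 1.35 × 824 / 3.00 = 742 nm.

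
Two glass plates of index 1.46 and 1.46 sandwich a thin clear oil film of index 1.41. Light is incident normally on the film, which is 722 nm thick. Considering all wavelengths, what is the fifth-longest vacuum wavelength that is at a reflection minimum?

Ray reflecting at the top interface goes from n = 1.46 toward n = 1.41: no phase shift.
At the lower boundary (n = 1.41 to n = 1.46) the reflected ray undergoes a half-wave phase shift.
The two reflections differ by half a wavelength.
So the condition for destructive reflection is 2 n t = m λ.
λ = 2 n t / m. The fifth-longest wavelength is m = 5: λ = 2 × 1.41 × 722 / 5.00 = 407 nm.

407 nm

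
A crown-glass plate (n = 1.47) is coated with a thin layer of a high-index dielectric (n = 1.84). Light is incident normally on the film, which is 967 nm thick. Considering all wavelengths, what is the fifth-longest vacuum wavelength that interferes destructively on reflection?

712 nm

At the upper boundary (n = 1.0 to n = 1.84) the reflected ray undergoes a half-wave phase shift.
At the lower boundary (n = 1.84 to n = 1.47) the reflected ray undergoes no phase shift.
The two reflections differ by half a wavelength.
With one net inversion, destructive interference in reflection requires 2 n t = m λ.
λ = 2 n t / m. The fifth-longest wavelength is m = 5: λ = 2 × 1.84 × 967 / 5.00 = 712 nm.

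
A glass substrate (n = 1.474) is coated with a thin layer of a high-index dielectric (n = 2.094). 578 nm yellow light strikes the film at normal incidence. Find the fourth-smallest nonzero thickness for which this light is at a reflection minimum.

552 nm

Top surface (1.0 → 2.094): reflection off a higher-index medium gives a half-wave phase shift.
Ray reflecting at the bottom interface goes from n = 2.094 toward n = 1.474: no phase shift.
The two reflections differ by half a wavelength.
For dark reflection here: 2 n t = m λ.
The fourth-smallest nonzero thickness corresponds to m = 4: t = m λ / (2 n) = 4.00 × 578 / (2 × 2.094) = 552 nm.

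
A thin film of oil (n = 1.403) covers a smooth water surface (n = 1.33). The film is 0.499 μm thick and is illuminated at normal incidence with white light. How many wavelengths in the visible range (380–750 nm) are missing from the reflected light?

Top surface (1.0 → 1.403): reflection off a higher-index medium gives a half-wave phase shift.
At the lower boundary (n = 1.403 to n = 1.33) the reflected ray undergoes no phase shift.
Exactly one π shift → a net half-wave offset.
So the condition for destructive reflection is 2 n t = m λ.
λ = 2 n t / m = 1400 / m nm.
m=1: 1400 nm (IR); m=2: 700 nm (visible); m=3: 467 nm (visible); m=4: 350 nm (UV).

2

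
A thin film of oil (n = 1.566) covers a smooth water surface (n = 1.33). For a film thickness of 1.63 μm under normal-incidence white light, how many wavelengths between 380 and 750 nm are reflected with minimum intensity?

Top surface (1.0 → 1.566): reflection off a higher-index medium gives a half-wave phase shift.
At the lower boundary (n = 1.566 to n = 1.33) the reflected ray undergoes no phase shift.
Exactly one π shift → a net half-wave offset.
For dark reflection here: 2 n t = m λ.
λ = 2 n t / m = 5105 / m nm.
m=6: 851 nm (IR); m=7: 729 nm (visible); m=8: 638 nm (visible); m=9: 567 nm (visible); m=10: 511 nm (visible); m=11: 464 nm (visible); m=12: 425 nm (visible); m=13: 393 nm (visible); m=14: 365 nm (UV).

7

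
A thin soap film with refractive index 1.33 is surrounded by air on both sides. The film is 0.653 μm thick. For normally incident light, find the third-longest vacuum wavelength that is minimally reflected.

579 nm

Top surface (1.0 → 1.33): reflection off a higher-index medium gives a half-wave phase shift.
Ray reflecting at the bottom interface goes from n = 1.33 toward n = 1.0: no phase shift.
The two reflections differ by half a wavelength.
For dark reflection here: 2 n t = m λ.
λ = 2 n t / m. The third-longest wavelength is m = 3: λ = 2 × 1.33 × 653 / 3.00 = 579 nm.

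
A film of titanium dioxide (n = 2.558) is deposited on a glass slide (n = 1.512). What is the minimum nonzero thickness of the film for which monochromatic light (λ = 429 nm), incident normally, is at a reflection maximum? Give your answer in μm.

Top surface (1.0 → 2.558): reflection off a higher-index medium gives a half-wave phase shift.
At the lower boundary (n = 2.558 to n = 1.512) the reflected ray undergoes no phase shift.
Exactly one π shift → a net half-wave offset.
For maximum reflection here: 2 n t = (m + ½) λ.
Minimum at m = 0: t = λ / (4 n) = 429 / (4 × 2.558) = 41.9 nm.

0.0419 μm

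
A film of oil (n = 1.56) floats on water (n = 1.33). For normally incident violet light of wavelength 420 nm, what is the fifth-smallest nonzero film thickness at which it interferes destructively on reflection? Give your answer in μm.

Top surface (1.0 → 1.56): reflection off a higher-index medium gives a half-wave phase shift.
At the lower boundary (n = 1.56 to n = 1.33) the reflected ray undergoes no phase shift.
Exactly one π shift → a net half-wave offset.
For dark reflection here: 2 n t = m λ.
The fifth-smallest nonzero thickness corresponds to m = 5: t = m λ / (2 n) = 5.00 × 420 / (2 × 1.56) = 673 nm.

0.673 μm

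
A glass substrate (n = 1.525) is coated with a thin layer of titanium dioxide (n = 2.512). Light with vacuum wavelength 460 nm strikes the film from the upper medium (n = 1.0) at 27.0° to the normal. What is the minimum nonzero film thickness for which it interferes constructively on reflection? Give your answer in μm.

Ray reflecting at the top interface goes from n = 1.0 toward n = 2.512: a half-wave phase shift.
Ray reflecting at the bottom interface goes from n = 2.512 toward n = 1.525: no phase shift.
Exactly one π shift → a net half-wave offset.
For maximum reflection here: 2 n t cos θ_r = (m + ½) λ.
Snell's law: 1.0 sin 27.0° = 2.512 sin θ_r → sin θ_r = 0.181, cos θ_r = 0.984.
Minimum at m = 0: t = λ / (4 n cos θ_r) = 460 / (4 × 2.512 × 0.984) = 46.5 nm.

0.0465 μm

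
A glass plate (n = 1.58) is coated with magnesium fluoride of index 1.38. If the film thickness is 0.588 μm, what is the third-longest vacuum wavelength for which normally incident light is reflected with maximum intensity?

Ray reflecting at the top interface goes from n = 1.0 toward n = 1.38: a half-wave phase shift.
Bottom surface (1.38 → 1.58): reflection off a higher-index medium gives a half-wave phase shift.
The two reflections carry the same phase change, so no net offset.
So the condition for constructive reflection is 2 n t = m λ.
λ = 2 n t / m. The third-longest wavelength is m = 3: λ = 2 × 1.38 × 588 / 3.00 = 541 nm.

541 nm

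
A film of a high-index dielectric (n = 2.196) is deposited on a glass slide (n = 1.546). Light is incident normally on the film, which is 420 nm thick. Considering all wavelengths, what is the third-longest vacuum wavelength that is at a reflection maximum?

Ray reflecting at the top interface goes from n = 1.0 toward n = 2.196: a half-wave phase shift.
Bottom surface (2.196 → 1.546): reflection off a lower-index medium gives no phase shift.
Exactly one π shift → a net half-wave offset.
For maximum reflection here: 2 n t = (m + ½) λ.
λ = 2 n t / (m + ½). The third-longest wavelength is m = 2: λ = 2 × 2.196 × 420 / 2.50 = 738 nm.

738 nm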